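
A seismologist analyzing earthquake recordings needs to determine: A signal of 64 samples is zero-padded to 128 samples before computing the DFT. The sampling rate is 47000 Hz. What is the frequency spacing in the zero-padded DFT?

Original DFT: N = 64, resolution = f_s/N = 47000/64 = 5875/8 Hz
Zero-padded DFT: N = 128, resolution = f_s/N = 47000/128 = 5875/16 Hz
Zero-padding interpolates the spectrum (finer frequency grid)
but does NOT improve the true spectral resolution (ability to resolve close frequencies).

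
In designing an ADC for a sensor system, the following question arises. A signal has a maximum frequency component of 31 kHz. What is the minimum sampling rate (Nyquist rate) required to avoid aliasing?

By the Nyquist-Shannon sampling theorem,
the minimum sampling rate (Nyquist rate) must be at least 2 * f_max.
Nyquist rate = 2 * 31 kHz = 62 kHz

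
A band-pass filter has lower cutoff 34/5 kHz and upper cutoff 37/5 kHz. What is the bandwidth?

Bandwidth = f_high - f_low
= 37/5 kHz - 34/5 kHz = 3/5 kHz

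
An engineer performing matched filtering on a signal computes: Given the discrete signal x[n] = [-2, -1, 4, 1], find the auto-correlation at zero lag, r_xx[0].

The auto-correlation at zero lag r_xx[0] equals the signal energy.
r_xx[0] = sum of x[n]^2 = (-2)^2 + (-1)^2 + 4^2 + 1^2
= 4 + 1 + 16 + 1 = 22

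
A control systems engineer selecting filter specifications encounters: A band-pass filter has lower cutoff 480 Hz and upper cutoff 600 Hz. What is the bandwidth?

Bandwidth = f_high - f_low
= 600 Hz - 480 Hz = 120 Hz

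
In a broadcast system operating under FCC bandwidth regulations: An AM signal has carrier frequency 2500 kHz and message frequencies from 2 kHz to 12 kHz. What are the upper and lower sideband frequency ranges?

Upper sideband (USB) = fc + [fm_low, fm_high] = 2500 + [2, 12] = [2502, 2512] kHz
Lower sideband (LSB) = fc - [fm_high, fm_low] = 2500 - [12, 2] = [2488, 2498] kHz
Total occupied spectrum: 2488 kHz to 2512 kHz (plus carrier at 2500 kHz)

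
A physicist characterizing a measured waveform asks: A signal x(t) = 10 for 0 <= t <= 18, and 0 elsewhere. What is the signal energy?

Energy = integral of |x(t)|^2 dt over the signal duration
= 10^2 * 18 = 100 * 18 = 1800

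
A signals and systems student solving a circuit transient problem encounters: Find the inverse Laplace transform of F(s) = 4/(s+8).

Standard pair: k/(s+a) <-> k*e^(-at)*u(t)
With k=4, a=8: f(t) = 4*e^(-8t)*u(t)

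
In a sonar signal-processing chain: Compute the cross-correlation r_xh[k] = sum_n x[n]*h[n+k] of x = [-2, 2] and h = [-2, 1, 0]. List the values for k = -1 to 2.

Both sequences indexed from 0 and zero outside their support.
Lags with overlap: k = -1 to 2.
  r_xh[-1] = x[1]*h[0] = -4
  r_xh[0] = x[0]*h[0] + x[1]*h[1] = 6
  r_xh[1] = x[0]*h[1] + x[1]*h[2] = -2
  r_xh[2] = x[0]*h[2] = 0
r_xh = [-4, 6, -2, 0] (for k = -1, ..., 2)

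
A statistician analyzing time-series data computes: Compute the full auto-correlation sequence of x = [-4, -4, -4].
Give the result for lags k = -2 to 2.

r_xx[k] = sum_m x[m]*x[m+k], indexed from 0, for k = -2 to 2:
  r_xx[-2] = x[2]*x[0] = 16
  r_xx[-1] = x[1]*x[0] + x[2]*x[1] = 32
  r_xx[0] = x[0]*x[0] + x[1]*x[1] + x[2]*x[2] = 48
  r_xx[1] = x[0]*x[1] + x[1]*x[2] = 32
  r_xx[2] = x[0]*x[2] = 16
r_xx = [16, 32, 48, 32, 16]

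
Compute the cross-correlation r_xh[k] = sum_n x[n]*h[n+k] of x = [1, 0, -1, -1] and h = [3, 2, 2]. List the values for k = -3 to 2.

Both sequences indexed from 0 and zero outside their support.
Lags with overlap: k = -3 to 2.
  r_xh[-3] = x[3]*h[0] = -3
  r_xh[-2] = x[2]*h[0] + x[3]*h[1] = -5
  r_xh[-1] = x[1]*h[0] + x[2]*h[1] + x[3]*h[2] = -4
  r_xh[0] = x[0]*h[0] + x[1]*h[1] + x[2]*h[2] = 1
  r_xh[1] = x[0]*h[1] + x[1]*h[2] = 2
  r_xh[2] = x[0]*h[2] = 2
r_xh = [-3, -5, -4, 1, 2, 2] (for k = -3, ..., 2)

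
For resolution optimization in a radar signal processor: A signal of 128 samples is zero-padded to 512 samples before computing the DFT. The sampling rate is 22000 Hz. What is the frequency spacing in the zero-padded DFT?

Original DFT: N = 128, resolution = f_s/N = 22000/128 = 1375/8 Hz
Zero-padded DFT: N = 512, resolution = f_s/N = 22000/512 = 1375/32 Hz
Zero-padding interpolates the spectrum (finer frequency grid)
but does NOT improve the true spectral resolution (ability to resolve close frequencies).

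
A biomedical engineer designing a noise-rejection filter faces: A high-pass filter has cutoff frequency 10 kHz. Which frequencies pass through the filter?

A high-pass filter passes all frequencies above the cutoff frequency 10 kHz and attenuates lower frequencies.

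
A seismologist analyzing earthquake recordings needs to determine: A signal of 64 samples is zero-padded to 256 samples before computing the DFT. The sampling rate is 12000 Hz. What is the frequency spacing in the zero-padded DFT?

Original DFT: N = 64, resolution = f_s/N = 12000/64 = 375/2 Hz
Zero-padded DFT: N = 256, resolution = f_s/N = 12000/256 = 375/8 Hz
Zero-padding interpolates the spectrum (finer frequency grid)
but does NOT improve the true spectral resolution (ability to resolve close frequencies).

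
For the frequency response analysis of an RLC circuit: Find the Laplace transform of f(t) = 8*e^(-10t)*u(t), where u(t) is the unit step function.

Standard Laplace transform pair:
e^(-at)*u(t) <-> 1/(s+a)
With a = 10: L{8*e^(-10t)*u(t)} = 8/(s+10), ROC: Re(s) > -10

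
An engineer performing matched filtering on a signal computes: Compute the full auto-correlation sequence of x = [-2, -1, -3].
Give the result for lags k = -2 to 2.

r_xx[k] = sum_m x[m]*x[m+k], indexed from 0, for k = -2 to 2:
  r_xx[-2] = x[2]*x[0] = 6
  r_xx[-1] = x[1]*x[0] + x[2]*x[1] = 5
  r_xx[0] = x[0]*x[0] + x[1]*x[1] + x[2]*x[2] = 14
  r_xx[1] = x[0]*x[1] + x[1]*x[2] = 5
  r_xx[2] = x[0]*x[2] = 6
r_xx = [6, 5, 14, 5, 6]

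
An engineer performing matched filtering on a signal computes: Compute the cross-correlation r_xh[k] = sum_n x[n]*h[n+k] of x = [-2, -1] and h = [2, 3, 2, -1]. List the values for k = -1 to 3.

Both sequences indexed from 0 and zero outside their support.
Lags with overlap: k = -1 to 3.
  r_xh[-1] = x[1]*h[0] = -2
  r_xh[0] = x[0]*h[0] + x[1]*h[1] = -7
  r_xh[1] = x[0]*h[1] + x[1]*h[2] = -8
  r_xh[2] = x[0]*h[2] + x[1]*h[3] = -3
  r_xh[3] = x[0]*h[3] = 2
r_xh = [-2, -7, -8, -3, 2] (for k = -1, ..., 3)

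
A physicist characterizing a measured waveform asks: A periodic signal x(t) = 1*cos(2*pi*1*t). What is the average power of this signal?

Average power of A*cos(wt) is A^2/2.
P = 1^2 / 2 = 1/2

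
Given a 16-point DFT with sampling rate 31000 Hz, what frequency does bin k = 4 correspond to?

The frequency of DFT bin k is: f_k = k * f_s / N
f_4 = 4 * 31000 / 16 = 7750 Hz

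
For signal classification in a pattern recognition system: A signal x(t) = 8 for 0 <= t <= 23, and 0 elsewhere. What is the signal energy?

Energy = integral of |x(t)|^2 dt over the signal duration
= 8^2 * 23 = 64 * 23 = 1472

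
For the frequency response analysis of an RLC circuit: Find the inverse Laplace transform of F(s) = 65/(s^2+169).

Standard pair: w/(s^2+w^2) <-> sin(wt)*u(t)
Recognize w^2 = 169, so w = 13; numerator 65 = 5*13.
f(t) = 5*sin(13t)*u(t)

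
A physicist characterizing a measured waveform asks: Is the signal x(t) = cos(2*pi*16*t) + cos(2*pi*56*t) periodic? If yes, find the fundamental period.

f1 = 16 Hz, f2 = 56 Hz
Period T1 = 1/16, T2 = 1/56
Ratio T1/T2 = 56/16, which is rational.
The signal is periodic with fundamental period T = 1/GCD(16,56) = 1/8 s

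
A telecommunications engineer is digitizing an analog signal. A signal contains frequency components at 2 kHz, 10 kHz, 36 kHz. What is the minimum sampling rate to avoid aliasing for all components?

The highest frequency component is f_max = 36 kHz.
Nyquist rate = 2 * f_max = 2 * 36 kHz = 72 kHz.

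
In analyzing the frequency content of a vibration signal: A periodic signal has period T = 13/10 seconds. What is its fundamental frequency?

The fundamental frequency is the reciprocal of the period.
f = 1/T = 1/(13/10) = 10/13 Hz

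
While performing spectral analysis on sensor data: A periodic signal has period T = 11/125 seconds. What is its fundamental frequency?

The fundamental frequency is the reciprocal of the period.
f = 1/T = 1/(11/125) = 125/11 Hz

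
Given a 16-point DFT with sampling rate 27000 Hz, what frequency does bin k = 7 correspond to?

The frequency of DFT bin k is: f_k = k * f_s / N
f_7 = 7 * 27000 / 16 = 23625/2 Hz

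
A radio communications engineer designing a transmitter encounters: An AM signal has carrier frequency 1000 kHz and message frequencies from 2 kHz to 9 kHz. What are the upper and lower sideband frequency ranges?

Upper sideband (USB) = fc + [fm_low, fm_high] = 1000 + [2, 9] = [1002, 1009] kHz
Lower sideband (LSB) = fc - [fm_high, fm_low] = 1000 - [9, 2] = [991, 998] kHz
Total occupied spectrum: 991 kHz to 1009 kHz (plus carrier at 1000 kHz)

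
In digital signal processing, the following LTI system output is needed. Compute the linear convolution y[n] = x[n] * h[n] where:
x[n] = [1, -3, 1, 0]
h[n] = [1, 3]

y[n] = sum_k x[k]*h[n-k]. Output length = len(x) + len(h) - 1 = 4 + 2 - 1 = 5.
y[0] = 1*1 = 1
y[1] = -3*1 + 1*3 = 0
y[2] = 1*1 + -3*3 = -8
y[3] = 0*1 + 1*3 = 3
y[4] = 0*3 = 0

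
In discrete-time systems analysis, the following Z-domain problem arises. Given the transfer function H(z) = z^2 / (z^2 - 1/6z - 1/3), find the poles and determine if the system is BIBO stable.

Poles are roots of the denominator: z^2 - 1/6z - 1/3 = 0.
Quadratic formula: z = [-(-1/6) +/- sqrt((-1/6)^2 - 4*(-1/3))] / 2
Discriminant = 1/36 + 4/3 = 49/36; sqrt = 7/6.
z = (1/6 +/- 7/6) / 2 => z = 2/3 or z = -1/2.
|p1| = 1/2, |p2| = 2/3.
For BIBO stability, all poles must lie inside the unit circle (|p| < 1).
System is STABLE since both |p| < 1.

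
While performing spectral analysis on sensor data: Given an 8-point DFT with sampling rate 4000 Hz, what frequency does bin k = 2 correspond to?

The frequency of DFT bin k is: f_k = k * f_s / N
f_2 = 2 * 4000 / 8 = 1000 Hz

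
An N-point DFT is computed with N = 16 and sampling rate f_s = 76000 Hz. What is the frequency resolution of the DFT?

DFT frequency resolution = f_s / N
= 76000 / 16 = 4750 Hz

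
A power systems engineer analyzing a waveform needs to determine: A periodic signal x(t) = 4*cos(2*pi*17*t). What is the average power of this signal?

Average power of A*cos(wt) is A^2/2.
P = 4^2 / 2 = 16/2 = 8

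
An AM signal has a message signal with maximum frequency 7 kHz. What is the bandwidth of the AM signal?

In AM (double-sideband), the bandwidth is twice the message frequency.
BW = 2 * f_m = 2 * 7 kHz = 14 kHz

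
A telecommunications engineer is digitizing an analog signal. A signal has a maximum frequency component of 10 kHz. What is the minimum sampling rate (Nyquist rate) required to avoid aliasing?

By the Nyquist-Shannon sampling theorem,
the minimum sampling rate (Nyquist rate) must be at least 2 * f_max.
Nyquist rate = 2 * 10 kHz = 20 kHz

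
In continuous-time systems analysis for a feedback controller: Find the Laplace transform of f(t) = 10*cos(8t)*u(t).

Standard pair: cos(wt)*u(t) <-> s/(s^2+w^2)
With w = 8: L{10*cos(8t)*u(t)} = 10s/(s^2+64)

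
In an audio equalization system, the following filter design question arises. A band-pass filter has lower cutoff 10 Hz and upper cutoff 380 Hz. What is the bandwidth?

Bandwidth = f_high - f_low
= 380 Hz - 10 Hz = 370 Hz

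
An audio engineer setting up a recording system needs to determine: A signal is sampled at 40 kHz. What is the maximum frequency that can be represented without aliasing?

The maximum frequency that can be represented without aliasing
is the Nyquist frequency: f_max = f_s / 2 = 40 kHz / 2 = 20 kHz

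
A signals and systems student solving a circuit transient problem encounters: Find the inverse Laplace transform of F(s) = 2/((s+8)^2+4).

Standard pair: w/((s+a)^2+w^2) <-> e^(-at)*sin(wt)*u(t)
With a=8, w=2: f(t) = e^(-8t)*sin(2t)*u(t)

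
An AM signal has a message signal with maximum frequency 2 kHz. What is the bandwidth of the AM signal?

In AM (double-sideband), the bandwidth is twice the message frequency.
BW = 2 * f_m = 2 * 2 kHz = 4 kHz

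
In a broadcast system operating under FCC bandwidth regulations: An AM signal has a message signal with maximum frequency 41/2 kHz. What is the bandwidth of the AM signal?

In AM (double-sideband), the bandwidth is twice the message frequency.
BW = 2 * f_m = 2 * 41/2 kHz = 41 kHz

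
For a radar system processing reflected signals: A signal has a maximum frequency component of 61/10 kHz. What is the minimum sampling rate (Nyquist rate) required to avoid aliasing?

By the Nyquist-Shannon sampling theorem,
the minimum sampling rate (Nyquist rate) must be at least 2 * f_max.
Nyquist rate = 2 * 61/10 kHz = 61/5 kHz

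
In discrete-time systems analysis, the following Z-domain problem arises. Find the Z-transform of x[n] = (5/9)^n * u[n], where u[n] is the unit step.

The Z-transform of a^n * u[n] is z/(z-a) for |z| > |a|.
Here a = 5/9, so X(z) = z/(z - (5/9)) = 9z/(9z - 5)
ROC: |z| > 5/9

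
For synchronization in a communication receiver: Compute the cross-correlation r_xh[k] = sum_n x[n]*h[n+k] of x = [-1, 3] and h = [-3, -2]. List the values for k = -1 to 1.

Both sequences indexed from 0 and zero outside their support.
Lags with overlap: k = -1 to 1.
  r_xh[-1] = x[1]*h[0] = -9
  r_xh[0] = x[0]*h[0] + x[1]*h[1] = -3
  r_xh[1] = x[0]*h[1] = 2
r_xh = [-9, -3, 2] (for k = -1, ..., 1)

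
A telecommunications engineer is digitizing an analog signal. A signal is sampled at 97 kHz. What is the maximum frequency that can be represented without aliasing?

The maximum frequency that can be represented without aliasing
is the Nyquist frequency: f_max = f_s / 2 = 97 kHz / 2 = 97/2 kHz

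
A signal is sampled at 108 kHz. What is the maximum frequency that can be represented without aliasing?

The maximum frequency that can be represented without aliasing
is the Nyquist frequency: f_max = f_s / 2 = 108 kHz / 2 = 54 kHz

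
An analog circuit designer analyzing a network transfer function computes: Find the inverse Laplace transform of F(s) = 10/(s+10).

Standard pair: k/(s+a) <-> k*e^(-at)*u(t)
With k=10, a=10: f(t) = 10*e^(-10t)*u(t)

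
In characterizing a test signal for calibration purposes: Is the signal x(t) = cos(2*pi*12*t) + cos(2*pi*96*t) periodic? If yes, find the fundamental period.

f1 = 12 Hz, f2 = 96 Hz
Period T1 = 1/12, T2 = 1/96
Ratio T1/T2 = 96/12, which is rational.
The signal is periodic with fundamental period T = 1/GCD(12,96) = 1/12 s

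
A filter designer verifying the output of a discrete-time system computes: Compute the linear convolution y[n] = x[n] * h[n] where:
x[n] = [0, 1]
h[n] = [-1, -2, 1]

y[n] = sum_k x[k]*h[n-k]. Output length = len(x) + len(h) - 1 = 2 + 3 - 1 = 4.
y[0] = 0*-1 = 0
y[1] = 1*-1 + 0*-2 = -1
y[2] = 1*-2 + 0*1 = -2
y[3] = 1*1 = 1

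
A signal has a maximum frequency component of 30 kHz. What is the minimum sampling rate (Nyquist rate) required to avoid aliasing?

By the Nyquist-Shannon sampling theorem,
the minimum sampling rate (Nyquist rate) must be at least 2 * f_max.
Nyquist rate = 2 * 30 kHz = 60 kHz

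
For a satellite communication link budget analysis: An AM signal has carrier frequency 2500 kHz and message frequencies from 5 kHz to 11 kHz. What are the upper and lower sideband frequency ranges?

Upper sideband (USB) = fc + [fm_low, fm_high] = 2500 + [5, 11] = [2505, 2511] kHz
Lower sideband (LSB) = fc - [fm_high, fm_low] = 2500 - [11, 5] = [2489, 2495] kHz
Total occupied spectrum: 2489 kHz to 2511 kHz (plus carrier at 2500 kHz)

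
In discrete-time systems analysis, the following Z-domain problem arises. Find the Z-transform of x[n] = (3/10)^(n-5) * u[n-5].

Time-shifting property: if X(z) = Z{x[n]}, then Z{x[n-d]} = z^(-d) * X(z)
X(z) = z/(z - 3/10) for x[n] = (3/10)^n * u[n]
Z{x[n-5]} = z^(-5) * z/(z - 3/10) = z^(-4)/(z - 3/10)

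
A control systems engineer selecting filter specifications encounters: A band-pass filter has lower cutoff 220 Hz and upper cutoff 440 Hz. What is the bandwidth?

Bandwidth = f_high - f_low
= 440 Hz - 220 Hz = 220 Hz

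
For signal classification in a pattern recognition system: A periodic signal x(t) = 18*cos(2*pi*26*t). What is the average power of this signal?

Average power of A*cos(wt) is A^2/2.
P = 18^2 / 2 = 324/2 = 162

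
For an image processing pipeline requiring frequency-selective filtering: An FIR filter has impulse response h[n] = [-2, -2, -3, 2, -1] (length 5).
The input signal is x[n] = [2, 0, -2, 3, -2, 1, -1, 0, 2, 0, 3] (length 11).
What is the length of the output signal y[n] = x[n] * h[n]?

For linear convolution, the output length is:
len(y) = len(x) + len(h) - 1 = 11 + 5 - 1 = 15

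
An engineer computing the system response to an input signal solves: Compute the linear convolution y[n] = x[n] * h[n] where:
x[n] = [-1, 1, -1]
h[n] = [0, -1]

y[n] = sum_k x[k]*h[n-k]. Output length = len(x) + len(h) - 1 = 3 + 2 - 1 = 4.
y[0] = -1*0 = 0
y[1] = 1*0 + -1*-1 = 1
y[2] = -1*0 + 1*-1 = -1
y[3] = -1*-1 = 1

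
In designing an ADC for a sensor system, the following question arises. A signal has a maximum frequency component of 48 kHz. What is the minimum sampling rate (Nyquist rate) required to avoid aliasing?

By the Nyquist-Shannon sampling theorem,
the minimum sampling rate (Nyquist rate) must be at least 2 * f_max.
Nyquist rate = 2 * 48 kHz = 96 kHz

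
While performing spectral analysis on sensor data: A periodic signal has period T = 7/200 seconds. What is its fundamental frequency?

The fundamental frequency is the reciprocal of the period.
f = 1/T = 1/(7/200) = 200/7 Hz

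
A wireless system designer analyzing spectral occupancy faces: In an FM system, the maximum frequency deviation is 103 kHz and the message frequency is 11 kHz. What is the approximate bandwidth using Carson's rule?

Carson's rule: BW = 2*(delta_f + f_m)
= 2*(103 + 11) kHz = 228 kHz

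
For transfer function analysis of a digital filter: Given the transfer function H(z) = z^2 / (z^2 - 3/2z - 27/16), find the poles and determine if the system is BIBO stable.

Poles are roots of the denominator: z^2 - 3/2z - 27/16 = 0.
Quadratic formula: z = [-(-3/2) +/- sqrt((-3/2)^2 - 4*(-27/16))] / 2
Discriminant = 9/4 + 27/4 = 9; sqrt = 3.
z = (3/2 +/- 3) / 2 => z = 9/4 or z = -3/4.
|p1| = 9/4, |p2| = 3/4.
For BIBO stability, all poles must lie inside the unit circle (|p| < 1).
System is UNSTABLE since at least one |p| >= 1.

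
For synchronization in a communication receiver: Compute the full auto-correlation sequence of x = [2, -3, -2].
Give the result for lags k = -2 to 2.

r_xx[k] = sum_m x[m]*x[m+k], indexed from 0, for k = -2 to 2:
  r_xx[-2] = x[2]*x[0] = -4
  r_xx[-1] = x[1]*x[0] + x[2]*x[1] = 0
  r_xx[0] = x[0]*x[0] + x[1]*x[1] + x[2]*x[2] = 17
  r_xx[1] = x[0]*x[1] + x[1]*x[2] = 0
  r_xx[2] = x[0]*x[2] = -4
r_xx = [-4, 0, 17, 0, -4]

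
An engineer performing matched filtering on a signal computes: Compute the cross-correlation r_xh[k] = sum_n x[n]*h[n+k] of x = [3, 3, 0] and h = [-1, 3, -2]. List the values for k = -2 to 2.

Both sequences indexed from 0 and zero outside their support.
Lags with overlap: k = -2 to 2.
  r_xh[-2] = x[2]*h[0] = 0
  r_xh[-1] = x[1]*h[0] + x[2]*h[1] = -3
  r_xh[0] = x[0]*h[0] + x[1]*h[1] + x[2]*h[2] = 6
  r_xh[1] = x[0]*h[1] + x[1]*h[2] = 3
  r_xh[2] = x[0]*h[2] = -6
r_xh = [0, -3, 6, 3, -6] (for k = -2, ..., 2)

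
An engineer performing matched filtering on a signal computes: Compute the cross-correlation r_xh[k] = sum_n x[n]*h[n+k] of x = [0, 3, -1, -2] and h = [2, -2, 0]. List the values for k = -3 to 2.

Both sequences indexed from 0 and zero outside their support.
Lags with overlap: k = -3 to 2.
  r_xh[-3] = x[3]*h[0] = -4
  r_xh[-2] = x[2]*h[0] + x[3]*h[1] = 2
  r_xh[-1] = x[1]*h[0] + x[2]*h[1] + x[3]*h[2] = 8
  r_xh[0] = x[0]*h[0] + x[1]*h[1] + x[2]*h[2] = -6
  r_xh[1] = x[0]*h[1] + x[1]*h[2] = 0
  r_xh[2] = x[0]*h[2] = 0
r_xh = [-4, 2, 8, -6, 0, 0] (for k = -3, ..., 2)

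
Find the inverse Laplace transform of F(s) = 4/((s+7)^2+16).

Standard pair: w/((s+a)^2+w^2) <-> e^(-at)*sin(wt)*u(t)
With a=7, w=4: f(t) = e^(-7t)*sin(4t)*u(t)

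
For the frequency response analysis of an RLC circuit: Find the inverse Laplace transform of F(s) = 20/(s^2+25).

Standard pair: w/(s^2+w^2) <-> sin(wt)*u(t)
Recognize w^2 = 25, so w = 5; numerator 20 = 4*5.
f(t) = 4*sin(5t)*u(t)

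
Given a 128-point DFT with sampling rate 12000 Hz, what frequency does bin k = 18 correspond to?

The frequency of DFT bin k is: f_k = k * f_s / N
f_18 = 18 * 12000 / 128 = 3375/2 Hz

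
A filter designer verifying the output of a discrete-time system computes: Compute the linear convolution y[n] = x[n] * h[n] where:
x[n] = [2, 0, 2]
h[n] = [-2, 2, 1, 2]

y[n] = sum_k x[k]*h[n-k]. Output length = len(x) + len(h) - 1 = 3 + 4 - 1 = 6.
y[0] = 2*-2 = -4
y[1] = 0*-2 + 2*2 = 4
y[2] = 2*-2 + 0*2 + 2*1 = -2
y[3] = 2*2 + 0*1 + 2*2 = 8
y[4] = 2*1 + 0*2 = 2
y[5] = 2*2 = 4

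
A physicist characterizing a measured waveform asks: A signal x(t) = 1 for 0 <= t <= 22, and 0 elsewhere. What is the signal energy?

Energy = integral of |x(t)|^2 dt over the signal duration
= 1^2 * 22 = 1 * 22 = 22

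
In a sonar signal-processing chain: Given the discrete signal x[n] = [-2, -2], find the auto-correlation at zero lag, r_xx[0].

The auto-correlation at zero lag r_xx[0] equals the signal energy.
r_xx[0] = sum of x[n]^2 = (-2)^2 + (-2)^2
= 4 + 4 = 8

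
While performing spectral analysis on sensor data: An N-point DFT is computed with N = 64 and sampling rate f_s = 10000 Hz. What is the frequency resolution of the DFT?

DFT frequency resolution = f_s / N
= 10000 / 64 = 625/4 Hz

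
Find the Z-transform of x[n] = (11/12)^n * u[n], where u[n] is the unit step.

The Z-transform of a^n * u[n] is z/(z-a) for |z| > |a|.
Here a = 11/12, so X(z) = z/(z - (11/12)) = 12z/(12z - 11)
ROC: |z| > 11/12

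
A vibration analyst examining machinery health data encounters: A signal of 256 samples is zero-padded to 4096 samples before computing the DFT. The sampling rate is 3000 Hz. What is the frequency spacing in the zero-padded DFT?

Original DFT: N = 256, resolution = f_s/N = 3000/256 = 375/32 Hz
Zero-padded DFT: N = 4096, resolution = f_s/N = 3000/4096 = 375/512 Hz
Zero-padding interpolates the spectrum (finer frequency grid)
but does NOT improve the true spectral resolution (ability to resolve close frequencies).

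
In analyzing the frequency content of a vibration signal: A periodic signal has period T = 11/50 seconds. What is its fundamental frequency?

The fundamental frequency is the reciprocal of the period.
f = 1/T = 1/(11/50) = 50/11 Hz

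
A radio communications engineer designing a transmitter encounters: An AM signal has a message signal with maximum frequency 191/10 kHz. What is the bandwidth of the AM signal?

In AM (double-sideband), the bandwidth is twice the message frequency.
BW = 2 * f_m = 2 * 191/10 kHz = 191/5 kHz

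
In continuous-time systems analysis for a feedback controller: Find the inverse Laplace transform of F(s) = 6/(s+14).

Standard pair: k/(s+a) <-> k*e^(-at)*u(t)
With k=6, a=14: f(t) = 6*e^(-14t)*u(t)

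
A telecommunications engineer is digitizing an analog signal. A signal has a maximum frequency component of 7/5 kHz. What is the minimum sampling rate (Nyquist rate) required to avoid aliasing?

By the Nyquist-Shannon sampling theorem,
the minimum sampling rate (Nyquist rate) must be at least 2 * f_max.
Nyquist rate = 2 * 7/5 kHz = 14/5 kHz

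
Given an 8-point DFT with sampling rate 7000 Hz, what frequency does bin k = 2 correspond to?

The frequency of DFT bin k is: f_k = k * f_s / N
f_2 = 2 * 7000 / 8 = 1750 Hz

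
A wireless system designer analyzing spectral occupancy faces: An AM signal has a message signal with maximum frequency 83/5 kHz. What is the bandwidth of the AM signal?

In AM (double-sideband), the bandwidth is twice the message frequency.
BW = 2 * f_m = 2 * 83/5 kHz = 166/5 kHz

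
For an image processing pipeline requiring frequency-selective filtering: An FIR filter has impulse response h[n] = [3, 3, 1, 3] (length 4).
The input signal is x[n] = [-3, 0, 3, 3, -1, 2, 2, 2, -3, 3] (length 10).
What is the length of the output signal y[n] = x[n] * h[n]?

For linear convolution, the output length is:
len(y) = len(x) + len(h) - 1 = 10 + 4 - 1 = 13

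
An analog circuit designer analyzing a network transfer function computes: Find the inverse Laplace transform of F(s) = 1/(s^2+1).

Standard pair: w/(s^2+w^2) <-> sin(wt)*u(t)
Recognize w^2 = 1, so w = 1; numerator 1 = 1*1.
f(t) = sin(t)*u(t)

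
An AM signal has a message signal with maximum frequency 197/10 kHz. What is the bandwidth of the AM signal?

In AM (double-sideband), the bandwidth is twice the message frequency.
BW = 2 * f_m = 2 * 197/10 kHz = 197/5 kHz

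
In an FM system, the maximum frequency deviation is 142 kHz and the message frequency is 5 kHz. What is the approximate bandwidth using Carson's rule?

Carson's rule: BW = 2*(delta_f + f_m)
= 2*(142 + 5) kHz = 294 kHz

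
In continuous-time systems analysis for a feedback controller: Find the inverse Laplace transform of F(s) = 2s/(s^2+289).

Standard pair: s/(s^2+w^2) <-> cos(wt)*u(t)
With k=2, w=17: f(t) = 2*cos(17t)*u(t)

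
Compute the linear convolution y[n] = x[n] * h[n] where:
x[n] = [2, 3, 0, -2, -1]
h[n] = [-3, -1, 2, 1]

y[n] = sum_k x[k]*h[n-k]. Output length = len(x) + len(h) - 1 = 5 + 4 - 1 = 8.
y[0] = 2*-3 = -6
y[1] = 3*-3 + 2*-1 = -11
y[2] = 0*-3 + 3*-1 + 2*2 = 1
y[3] = -2*-3 + 0*-1 + 3*2 + 2*1 = 14
y[4] = -1*-3 + -2*-1 + 0*2 + 3*1 = 8
y[5] = -1*-1 + -2*2 + 0*1 = -3
y[6] = -1*2 + -2*1 = -4
y[7] = -1*1 = -1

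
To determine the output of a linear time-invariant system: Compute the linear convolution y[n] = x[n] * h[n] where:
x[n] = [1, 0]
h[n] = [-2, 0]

y[n] = sum_k x[k]*h[n-k]. Output length = len(x) + len(h) - 1 = 2 + 2 - 1 = 3.
y[0] = 1*-2 = -2
y[1] = 0*-2 + 1*0 = 0
y[2] = 0*0 = 0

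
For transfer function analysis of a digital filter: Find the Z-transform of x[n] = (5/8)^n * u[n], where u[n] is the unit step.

The Z-transform of a^n * u[n] is z/(z-a) for |z| > |a|.
Here a = 5/8, so X(z) = z/(z - (5/8)) = 8z/(8z - 5)
ROC: |z| > 5/8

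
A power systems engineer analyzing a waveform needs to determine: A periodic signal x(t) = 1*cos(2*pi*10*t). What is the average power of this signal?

Average power of A*cos(wt) is A^2/2.
P = 1^2 / 2 = 1/2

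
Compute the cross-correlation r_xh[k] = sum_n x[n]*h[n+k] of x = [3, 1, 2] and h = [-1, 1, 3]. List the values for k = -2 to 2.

Both sequences indexed from 0 and zero outside their support.
Lags with overlap: k = -2 to 2.
  r_xh[-2] = x[2]*h[0] = -2
  r_xh[-1] = x[1]*h[0] + x[2]*h[1] = 1
  r_xh[0] = x[0]*h[0] + x[1]*h[1] + x[2]*h[2] = 4
  r_xh[1] = x[0]*h[1] + x[1]*h[2] = 6
  r_xh[2] = x[0]*h[2] = 9
r_xh = [-2, 1, 4, 6, 9] (for k = -2, ..., 2)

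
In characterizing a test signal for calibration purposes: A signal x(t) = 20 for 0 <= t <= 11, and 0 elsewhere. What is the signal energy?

Energy = integral of |x(t)|^2 dt over the signal duration
= 20^2 * 11 = 400 * 11 = 4400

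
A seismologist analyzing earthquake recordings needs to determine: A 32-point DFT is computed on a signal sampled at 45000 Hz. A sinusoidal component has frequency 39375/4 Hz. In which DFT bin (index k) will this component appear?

DFT frequency resolution = f_s/N = 45000/32 = 5625/4 Hz
Bin index k = f_signal / resolution = 39375/4 / 5625/4 = 7
The signal frequency 39375/4 Hz falls in DFT bin k = 7.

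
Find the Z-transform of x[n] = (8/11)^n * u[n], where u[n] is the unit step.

The Z-transform of a^n * u[n] is z/(z-a) for |z| > |a|.
Here a = 8/11, so X(z) = z/(z - (8/11)) = 11z/(11z - 8)
ROC: |z| > 8/11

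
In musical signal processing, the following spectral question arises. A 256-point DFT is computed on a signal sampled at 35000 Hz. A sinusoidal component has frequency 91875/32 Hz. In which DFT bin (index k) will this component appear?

DFT frequency resolution = f_s/N = 35000/256 = 4375/32 Hz
Bin index k = f_signal / resolution = 91875/32 / 4375/32 = 21
The signal frequency 91875/32 Hz falls in DFT bin k = 21.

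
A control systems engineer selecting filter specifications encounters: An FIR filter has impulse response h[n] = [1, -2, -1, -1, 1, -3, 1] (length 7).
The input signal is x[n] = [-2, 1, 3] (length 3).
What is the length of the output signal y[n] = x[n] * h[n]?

For linear convolution, the output length is:
len(y) = len(x) + len(h) - 1 = 3 + 7 - 1 = 9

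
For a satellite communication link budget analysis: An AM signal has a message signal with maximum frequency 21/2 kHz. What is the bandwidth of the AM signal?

In AM (double-sideband), the bandwidth is twice the message frequency.
BW = 2 * f_m = 2 * 21/2 kHz = 21 kHz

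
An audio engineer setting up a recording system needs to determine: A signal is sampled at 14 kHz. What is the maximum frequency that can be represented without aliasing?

The maximum frequency that can be represented without aliasing
is the Nyquist frequency: f_max = f_s / 2 = 14 kHz / 2 = 7 kHz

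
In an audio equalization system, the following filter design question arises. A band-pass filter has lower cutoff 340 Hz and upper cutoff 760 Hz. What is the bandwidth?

Bandwidth = f_high - f_low
= 760 Hz - 340 Hz = 420 Hz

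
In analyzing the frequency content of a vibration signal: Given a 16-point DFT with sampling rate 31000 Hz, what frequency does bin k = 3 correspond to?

The frequency of DFT bin k is: f_k = k * f_s / N
f_3 = 3 * 31000 / 16 = 11625/2 Hz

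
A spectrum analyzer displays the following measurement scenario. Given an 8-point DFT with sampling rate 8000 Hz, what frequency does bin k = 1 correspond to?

The frequency of DFT bin k is: f_k = k * f_s / N
f_1 = 1 * 8000 / 8 = 1000 Hz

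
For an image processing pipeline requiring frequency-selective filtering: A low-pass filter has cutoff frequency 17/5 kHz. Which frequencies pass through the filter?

A low-pass filter passes all frequencies below the cutoff frequency 17/5 kHz and attenuates higher frequencies.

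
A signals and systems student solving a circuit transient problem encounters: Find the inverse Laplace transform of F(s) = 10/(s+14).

Standard pair: k/(s+a) <-> k*e^(-at)*u(t)
With k=10, a=14: f(t) = 10*e^(-14t)*u(t)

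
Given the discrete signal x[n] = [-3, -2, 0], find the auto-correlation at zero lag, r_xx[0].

The auto-correlation at zero lag r_xx[0] equals the signal energy.
r_xx[0] = sum of x[n]^2 = (-3)^2 + (-2)^2 + 0^2
= 9 + 4 + 0 = 13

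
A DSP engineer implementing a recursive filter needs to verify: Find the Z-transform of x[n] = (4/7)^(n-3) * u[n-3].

Time-shifting property: if X(z) = Z{x[n]}, then Z{x[n-d]} = z^(-d) * X(z)
X(z) = z/(z - 4/7) for x[n] = (4/7)^n * u[n]
Z{x[n-3]} = z^(-3) * z/(z - 4/7) = z^(-2)/(z - 4/7)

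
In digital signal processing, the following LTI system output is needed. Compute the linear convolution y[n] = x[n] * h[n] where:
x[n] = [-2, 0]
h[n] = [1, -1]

y[n] = sum_k x[k]*h[n-k]. Output length = len(x) + len(h) - 1 = 2 + 2 - 1 = 3.
y[0] = -2*1 = -2
y[1] = 0*1 + -2*-1 = 2
y[2] = 0*-1 = 0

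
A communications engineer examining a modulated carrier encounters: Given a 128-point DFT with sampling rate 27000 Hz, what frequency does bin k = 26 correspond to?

The frequency of DFT bin k is: f_k = k * f_s / N
f_26 = 26 * 27000 / 128 = 43875/8 Hz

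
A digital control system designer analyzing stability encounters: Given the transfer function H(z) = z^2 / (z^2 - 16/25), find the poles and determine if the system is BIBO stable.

Poles are roots of the denominator: z^2 - 16/25 = 0.
Quadratic formula: z = [-(0) +/- sqrt((0)^2 - 4*(-16/25))] / 2
Discriminant = 0 + 64/25 = 64/25; sqrt = 8/5.
z = (0 +/- 8/5) / 2 => z = 4/5 or z = -4/5.
|p1| = 4/5, |p2| = 4/5.
For BIBO stability, all poles must lie inside the unit circle (|p| < 1).
System is STABLE since both |p| < 1.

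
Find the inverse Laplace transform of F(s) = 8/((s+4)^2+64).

Standard pair: w/((s+a)^2+w^2) <-> e^(-at)*sin(wt)*u(t)
With a=4, w=8: f(t) = e^(-4t)*sin(8t)*u(t)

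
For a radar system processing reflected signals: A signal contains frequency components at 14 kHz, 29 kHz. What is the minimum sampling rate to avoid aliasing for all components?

The highest frequency component is f_max = 29 kHz.
Nyquist rate = 2 * f_max = 2 * 29 kHz = 58 kHz.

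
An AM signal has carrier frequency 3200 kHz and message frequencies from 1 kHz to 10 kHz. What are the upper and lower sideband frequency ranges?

Upper sideband (USB) = fc + [fm_low, fm_high] = 3200 + [1, 10] = [3201, 3210] kHz
Lower sideband (LSB) = fc - [fm_high, fm_low] = 3200 - [10, 1] = [3190, 3199] kHz
Total occupied spectrum: 3190 kHz to 3210 kHz (plus carrier at 3200 kHz)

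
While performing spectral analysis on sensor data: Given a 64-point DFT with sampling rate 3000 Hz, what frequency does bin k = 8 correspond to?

The frequency of DFT bin k is: f_k = k * f_s / N
f_8 = 8 * 3000 / 64 = 375 Hz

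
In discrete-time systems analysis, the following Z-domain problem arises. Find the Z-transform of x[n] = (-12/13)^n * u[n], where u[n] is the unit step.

The Z-transform of a^n * u[n] is z/(z-a) for |z| > |a|.
Here a = -12/13, so X(z) = z/(z - (-12/13)) = 13z/(13z + 12)
ROC: |z| > 12/13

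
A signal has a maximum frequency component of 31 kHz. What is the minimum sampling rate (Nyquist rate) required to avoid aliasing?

By the Nyquist-Shannon sampling theorem,
the minimum sampling rate (Nyquist rate) must be at least 2 * f_max.
Nyquist rate = 2 * 31 kHz = 62 kHz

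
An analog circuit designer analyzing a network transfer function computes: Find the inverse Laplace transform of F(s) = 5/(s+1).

Standard pair: k/(s+a) <-> k*e^(-at)*u(t)
With k=5, a=1: f(t) = 5*e^(-t)*u(t)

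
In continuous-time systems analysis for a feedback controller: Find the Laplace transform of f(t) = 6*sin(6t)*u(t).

Standard pair: sin(wt)*u(t) <-> w/(s^2+w^2)
With w = 6: L{6*sin(6t)*u(t)} = 36/(s^2+36)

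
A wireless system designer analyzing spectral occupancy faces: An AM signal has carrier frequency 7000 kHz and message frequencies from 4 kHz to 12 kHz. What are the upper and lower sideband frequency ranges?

Upper sideband (USB) = fc + [fm_low, fm_high] = 7000 + [4, 12] = [7004, 7012] kHz
Lower sideband (LSB) = fc - [fm_high, fm_low] = 7000 - [12, 4] = [6988, 6996] kHz
Total occupied spectrum: 6988 kHz to 7012 kHz (plus carrier at 7000 kHz)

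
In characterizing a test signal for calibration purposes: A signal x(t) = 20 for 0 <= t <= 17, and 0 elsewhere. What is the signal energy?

Energy = integral of |x(t)|^2 dt over the signal duration
= 20^2 * 17 = 400 * 17 = 6800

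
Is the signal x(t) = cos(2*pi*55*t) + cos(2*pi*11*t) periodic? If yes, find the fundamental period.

f1 = 55 Hz, f2 = 11 Hz
Period T1 = 1/55, T2 = 1/11
Ratio T1/T2 = 11/55, which is rational.
The signal is periodic with fundamental period T = 1/GCD(55,11) = 1/11 s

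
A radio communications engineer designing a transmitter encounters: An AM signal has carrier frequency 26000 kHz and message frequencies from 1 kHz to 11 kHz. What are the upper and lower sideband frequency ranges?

Upper sideband (USB) = fc + [fm_low, fm_high] = 26000 + [1, 11] = [26001, 26011] kHz
Lower sideband (LSB) = fc - [fm_high, fm_low] = 26000 - [11, 1] = [25989, 25999] kHz
Total occupied spectrum: 25989 kHz to 26011 kHz (plus carrier at 26000 kHz)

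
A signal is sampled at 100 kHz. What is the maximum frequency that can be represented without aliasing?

The maximum frequency that can be represented without aliasing
is the Nyquist frequency: f_max = f_s / 2 = 100 kHz / 2 = 50 kHz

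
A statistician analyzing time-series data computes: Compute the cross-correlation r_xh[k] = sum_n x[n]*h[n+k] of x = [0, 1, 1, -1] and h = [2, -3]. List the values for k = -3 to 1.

Both sequences indexed from 0 and zero outside their support.
Lags with overlap: k = -3 to 1.
  r_xh[-3] = x[3]*h[0] = -2
  r_xh[-2] = x[2]*h[0] + x[3]*h[1] = 5
  r_xh[-1] = x[1]*h[0] + x[2]*h[1] = -1
  r_xh[0] = x[0]*h[0] + x[1]*h[1] = -3
  r_xh[1] = x[0]*h[1] = 0
r_xh = [-2, 5, -1, -3, 0] (for k = -3, ..., 1)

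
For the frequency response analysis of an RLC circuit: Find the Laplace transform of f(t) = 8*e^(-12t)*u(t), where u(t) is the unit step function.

Standard Laplace transform pair:
e^(-at)*u(t) <-> 1/(s+a)
With a = 12: L{8*e^(-12t)*u(t)} = 8/(s+12), ROC: Re(s) > -12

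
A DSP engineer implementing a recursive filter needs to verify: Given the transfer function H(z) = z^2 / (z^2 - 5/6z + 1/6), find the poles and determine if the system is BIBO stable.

Poles are roots of the denominator: z^2 - 5/6z + 1/6 = 0.
Quadratic formula: z = [-(-5/6) +/- sqrt((-5/6)^2 - 4*(1/6))] / 2
Discriminant = 25/36 - 2/3 = 1/36; sqrt = 1/6.
z = (5/6 +/- 1/6) / 2 => z = 1/2 or z = 1/3.
|p1| = 1/2, |p2| = 1/3.
For BIBO stability, all poles must lie inside the unit circle (|p| < 1).
System is STABLE since both |p| < 1.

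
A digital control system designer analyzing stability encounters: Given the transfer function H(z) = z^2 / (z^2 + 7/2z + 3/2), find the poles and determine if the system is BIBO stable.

Poles are roots of the denominator: z^2 + 7/2z + 3/2 = 0.
Quadratic formula: z = [-(7/2) +/- sqrt((7/2)^2 - 4*(3/2))] / 2
Discriminant = 49/4 - 6 = 25/4; sqrt = 5/2.
z = (-7/2 +/- 5/2) / 2 => z = -1/2 or z = -3.
|p1| = 3, |p2| = 1/2.
For BIBO stability, all poles must lie inside the unit circle (|p| < 1).
System is UNSTABLE since at least one |p| >= 1.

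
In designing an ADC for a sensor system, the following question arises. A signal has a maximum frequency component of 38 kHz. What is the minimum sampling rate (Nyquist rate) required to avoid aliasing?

By the Nyquist-Shannon sampling theorem,
the minimum sampling rate (Nyquist rate) must be at least 2 * f_max.
Nyquist rate = 2 * 38 kHz = 76 kHz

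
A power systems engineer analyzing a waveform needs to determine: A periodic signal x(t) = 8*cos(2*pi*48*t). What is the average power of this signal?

Average power of A*cos(wt) is A^2/2.
P = 8^2 / 2 = 64/2 = 32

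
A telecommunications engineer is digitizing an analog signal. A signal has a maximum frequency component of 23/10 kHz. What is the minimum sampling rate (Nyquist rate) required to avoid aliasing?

By the Nyquist-Shannon sampling theorem,
the minimum sampling rate (Nyquist rate) must be at least 2 * f_max.
Nyquist rate = 2 * 23/10 kHz = 23/5 kHz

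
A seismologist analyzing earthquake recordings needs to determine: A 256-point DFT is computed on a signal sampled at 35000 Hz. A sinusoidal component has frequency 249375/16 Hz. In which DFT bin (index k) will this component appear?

DFT frequency resolution = f_s/N = 35000/256 = 4375/32 Hz
Bin index k = f_signal / resolution = 249375/16 / 4375/32 = 114
The signal frequency 249375/16 Hz falls in DFT bin k = 114.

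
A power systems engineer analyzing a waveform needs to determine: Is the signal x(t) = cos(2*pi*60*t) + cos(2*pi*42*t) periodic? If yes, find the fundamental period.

f1 = 60 Hz, f2 = 42 Hz
Period T1 = 1/60, T2 = 1/42
Ratio T1/T2 = 42/60, which is rational.
The signal is periodic with fundamental period T = 1/GCD(60,42) = 1/6 s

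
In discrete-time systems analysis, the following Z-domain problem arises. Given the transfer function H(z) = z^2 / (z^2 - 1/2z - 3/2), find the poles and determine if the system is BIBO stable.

Poles are roots of the denominator: z^2 - 1/2z - 3/2 = 0.
Quadratic formula: z = [-(-1/2) +/- sqrt((-1/2)^2 - 4*(-3/2))] / 2
Discriminant = 1/4 + 6 = 25/4; sqrt = 5/2.
z = (1/2 +/- 5/2) / 2 => z = 3/2 or z = -1.
|p1| = 1, |p2| = 3/2.
For BIBO stability, all poles must lie inside the unit circle (|p| < 1).
System is UNSTABLE since at least one |p| >= 1.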